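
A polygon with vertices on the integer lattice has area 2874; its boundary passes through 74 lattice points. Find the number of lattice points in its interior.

Pick's theorem A = I + B/2 − 1 rearranges to I = A − B/2 + 1 = 2874 − 74/2 + 1 = 2838.

2838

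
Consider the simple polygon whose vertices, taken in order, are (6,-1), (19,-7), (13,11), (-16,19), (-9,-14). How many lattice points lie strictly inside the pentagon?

The shoelace formula gives twice the area as |[6·(-7) − 19·(-1)] + [19·11 − 13·(-7)] + [13·19 − (-16)·11] + [(-16)·(-14) − (-9)·19] + [(-9)·(-1) − 6·(-14)]| = 1188, so the area is 594.
Along each edge there are gcd(|Δx|,|Δy|)+1 lattice points, so counting each shared vertex once the boundary has gcd(13,6) + gcd(6,18) + gcd(29,8) + gcd(7,33) + gcd(15,13) = 1+6+1+1+1 = 10.
Pick's theorem gives I = A − B/2 + 1 = 594 − 10/2 + 1 = 590.

590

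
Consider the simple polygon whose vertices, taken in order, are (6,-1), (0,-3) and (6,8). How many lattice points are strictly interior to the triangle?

The shoelace formula gives twice the area as |(6·(-3) − 0·(-1)) + (0·8 − 6·(-3)) + (6·(-1) − 6·8)| = 54, so the area is 27.
The number of boundary lattice points is Σ gcd(|Δx|,|Δy|) = gcd(6,2) + gcd(6,11) + gcd(0,9) = 2+1+9 = 12.
Pick's theorem gives I = A − B/2 + 1 = 27 − 12/2 + 1 = 22.

22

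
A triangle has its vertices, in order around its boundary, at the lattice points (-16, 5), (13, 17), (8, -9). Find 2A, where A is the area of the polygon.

694

By the shoelace formula, twice the signed area is |((-16)·17 − 13·5) + (13·(-9) − 8·17) + (8·5 − (-16)·(-9))| = 694, so the area is 347.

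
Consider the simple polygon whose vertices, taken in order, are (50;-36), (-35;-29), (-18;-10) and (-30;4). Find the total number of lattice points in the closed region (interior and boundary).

1210

By the shoelace formula, twice the signed area is |(50·(-29) − (-35)·(-36)) + ((-35)·(-10) − (-18)·(-29)) + ((-18)·4 − (-30)·(-10)) + ((-30)·(-36) − 50·4)| = 2374, so the area is 1187.
Summing gcd(|Δx|,|Δy|) over the edges gives the boundary count: gcd(85,7) + gcd(17,19) + gcd(12,14) + gcd(80,40) = 1+1+2+40 = 44.
Pick's theorem gives I = A − B/2 + 1 = 1187 − 44/2 + 1 = 1166, so the closed region contains I + B = 1166 + 44 = 1210 lattice points.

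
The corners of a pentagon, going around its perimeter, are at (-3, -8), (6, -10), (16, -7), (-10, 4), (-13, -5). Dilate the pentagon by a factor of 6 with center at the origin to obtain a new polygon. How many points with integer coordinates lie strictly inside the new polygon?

6838

The shoelace formula gives twice the area as |((-3)·(-10) − 6·(-8)) + (6·(-7) − 16·(-10)) + (16·4 − (-10)·(-7)) + ((-10)·(-5) − (-13)·4) + ((-13)·(-8) − (-3)·(-5))| = 381, so the area is 190.5.
Along each edge there are gcd(|Δx|,|Δy|)+1 lattice points, so counting each shared vertex once the boundary has gcd(9,2) + gcd(10,3) + gcd(26,11) + gcd(3,9) + gcd(10,3) = 1+1+1+3+1 = 7.
Scaling by 6 multiplies the area by 6² = 36 (so the new area is 6858) and multiplies the boundary lattice-point count by 6, giving 42.
By Pick's theorem, the interior count of the dilated polygon is 6858 − 42/2 + 1 = 6838.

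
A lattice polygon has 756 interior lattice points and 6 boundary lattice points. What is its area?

758

By Pick's theorem, A = I + B/2 − 1 = 756 + 6/2 − 1 = 758.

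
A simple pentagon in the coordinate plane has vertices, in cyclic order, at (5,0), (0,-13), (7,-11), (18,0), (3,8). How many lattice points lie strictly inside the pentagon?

157

The shoelace formula gives twice the area as |(5·(-13) − 0·0) + (0·(-11) − 7·(-13)) + (7·0 − 18·(-11)) + (18·8 − 3·0) + (3·0 − 5·8)| = 328, so the area is 164.
Summing gcd(|Δx|,|Δy|) over the edges gives the boundary count: gcd(5,13) + gcd(7,2) + gcd(11,11) + gcd(15,8) + gcd(2,8) = 1+1+11+1+2 = 16.
Pick's theorem gives I = A − B/2 + 1 = 164 − 16/2 + 1 = 157.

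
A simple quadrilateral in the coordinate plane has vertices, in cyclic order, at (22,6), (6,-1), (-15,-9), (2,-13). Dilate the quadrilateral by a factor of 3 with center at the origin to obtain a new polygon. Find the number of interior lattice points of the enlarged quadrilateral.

1723

Using the shoelace formula, 2A = |(22·(-1) − 6·6) + (6·(-9) − (-15)·(-1)) + ((-15)·(-13) − 2·(-9)) + (2·6 − 22·(-13))| = 384, so the area is 192.
Along each edge there are gcd(|Δx|,|Δy|)+1 lattice points, so counting each shared vertex once the boundary has gcd(16,7) + gcd(21,8) + gcd(17,4) + gcd(20,19) = 1+1+1+1 = 4.
Scaling by 3 multiplies the area by 3² = 9 (so the new area is 1728) and multiplies the boundary lattice-point count by 3, giving 12.
By Pick's theorem, the interior count of the dilated polygon is 1728 − 12/2 + 1 = 1723.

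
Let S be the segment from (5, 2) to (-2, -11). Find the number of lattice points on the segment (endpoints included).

2

The number of lattice points on a segment between lattice points is gcd(|Δx|,|Δy|) + 1 = gcd(7,13) + 1 = 1 + 1 = 2.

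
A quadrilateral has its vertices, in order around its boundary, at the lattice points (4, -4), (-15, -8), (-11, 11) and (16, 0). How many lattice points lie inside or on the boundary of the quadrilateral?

The shoelace formula gives twice the area as |(4·(-8) − (-15)·(-4)) + ((-15)·11 − (-11)·(-8)) + ((-11)·0 − 16·11) + (16·(-4) − 4·0)| = 585, so the area is 292.5.
Along each edge there are gcd(|Δx|,|Δy|)+1 lattice points, so counting each shared vertex once the boundary has gcd(19,4) + gcd(4,19) + gcd(27,11) + gcd(12,4) = 1+1+1+4 = 7.
Pick's theorem gives I = A − B/2 + 1 = 292.5 − 7/2 + 1 = 290, so the closed region contains I + B = 290 + 7 = 297 lattice points.

297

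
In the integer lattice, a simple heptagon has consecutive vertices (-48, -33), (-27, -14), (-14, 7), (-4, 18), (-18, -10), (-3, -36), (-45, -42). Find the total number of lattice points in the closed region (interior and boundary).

950

The shoelace formula gives twice the area as |[(-48)·(-14) − (-27)·(-33)] + [(-27)·7 − (-14)·(-14)] + [(-14)·18 − (-4)·7] + [(-4)·(-10) − (-18)·18] + [(-18)·(-36) − (-3)·(-10)] + [(-3)·(-42) − (-45)·(-36)] + [(-45)·(-33) − (-48)·(-42)]| = 1871, so the area is 1871/2.
The number of boundary lattice points is Σ gcd(|Δx|,|Δy|) = gcd(21,19) + gcd(13,21) + gcd(10,11) + gcd(14,28) + gcd(15,26) + gcd(42,6) + gcd(3,9) = 1+1+1+14+1+6+3 = 27.
Pick's theorem gives I = A − B/2 + 1 = 1871/2 − 27/2 + 1 = 923, so the closed region contains I + B = 923 + 27 = 950 lattice points.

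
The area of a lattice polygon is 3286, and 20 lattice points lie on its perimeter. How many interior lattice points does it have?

3277

Pick's theorem A = I + B/2 − 1 rearranges to I = A − B/2 + 1 = 3286 − 20/2 + 1 = 3277.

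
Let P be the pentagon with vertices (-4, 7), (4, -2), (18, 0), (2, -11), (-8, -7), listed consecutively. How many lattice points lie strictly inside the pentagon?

By the shoelace formula, twice the signed area is |((-4)·(-2) − 4·7) + (4·0 − 18·(-2)) + (18·(-11) − 2·0) + (2·(-7) − (-8)·(-11)) + ((-8)·7 − (-4)·(-7))| = 368, so the area is 184.
Summing gcd(|Δx|,|Δy|) over the edges gives the boundary count: gcd(8,9) + gcd(14,2) + gcd(16,11) + gcd(10,4) + gcd(4,14) = 1+2+1+2+2 = 8.
Pick's theorem gives I = A − B/2 + 1 = 184 − 8/2 + 1 = 181.

181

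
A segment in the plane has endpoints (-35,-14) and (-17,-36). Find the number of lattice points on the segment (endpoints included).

3

The number of lattice points on a segment between lattice points is gcd(|Δx|,|Δy|) + 1 = gcd(18,22) + 1 = 2 + 1 = 3.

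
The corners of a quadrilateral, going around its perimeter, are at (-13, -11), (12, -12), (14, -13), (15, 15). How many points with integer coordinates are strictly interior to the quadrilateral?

The shoelace formula gives twice the area as |((-13)·(-12) − 12·(-11)) + (12·(-13) − 14·(-12)) + (14·15 − 15·(-13)) + (15·(-11) − (-13)·15)| = 735, so the area is 367.5.
The number of boundary lattice points is Σ gcd(|Δx|,|Δy|) = gcd(25,1) + gcd(2,1) + gcd(1,28) + gcd(28,26) = 1+1+1+2 = 5.
Pick's theorem gives I = A − B/2 + 1 = 367.5 − 5/2 + 1 = 366.

366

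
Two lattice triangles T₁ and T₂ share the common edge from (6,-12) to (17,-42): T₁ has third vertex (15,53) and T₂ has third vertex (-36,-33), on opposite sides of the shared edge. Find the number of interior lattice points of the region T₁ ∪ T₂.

1227

The union is the simple quadrilateral with vertices (6,-12), (15,53), (17,-42), (-36,-33) in order.
Using the shoelace formula, 2A = |(6·53 − 15·(-12)) + (15·(-42) − 17·53) + (17·(-33) − (-36)·(-42)) + ((-36)·(-12) − 6·(-33))| = 2476, so the area is 1238.
Along each edge there are gcd(|Δx|,|Δy|)+1 lattice points, so counting each shared vertex once the boundary has gcd(9,65) + gcd(2,95) + gcd(53,9) + gcd(42,21) = 1+1+1+21 = 24.
By Pick's theorem I = A − B/2 + 1 = 1238 − 24/2 + 1 = 1227.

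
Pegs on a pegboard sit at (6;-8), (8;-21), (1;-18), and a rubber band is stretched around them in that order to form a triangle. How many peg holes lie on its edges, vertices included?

The number of boundary lattice points is Σ gcd(|Δx|,|Δy|) = gcd(2,13) + gcd(7,3) + gcd(5,10) = 1+1+5 = 7.

7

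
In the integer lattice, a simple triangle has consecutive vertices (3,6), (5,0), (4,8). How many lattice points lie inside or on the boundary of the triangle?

The shoelace formula gives twice the area as |[3·0 − 5·6] + [5·8 − 4·0] + [4·6 − 3·8]| = 10, so the area is 5.
Summing gcd(|Δx|,|Δy|) over the edges gives the boundary count: gcd(2,6) + gcd(1,8) + gcd(1,2) = 2+1+1 = 4.
Pick's theorem gives I = A − B/2 + 1 = 5 − 4/2 + 1 = 4, so the closed region contains I + B = 4 + 4 = 8 lattice points.

8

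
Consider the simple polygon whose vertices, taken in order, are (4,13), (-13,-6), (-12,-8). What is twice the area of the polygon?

By the shoelace formula, twice the signed area is |(4·(-6) − (-13)·13) + ((-13)·(-8) − (-12)·(-6)) + ((-12)·13 − 4·(-8))| = 53, so the area is 26.5.

53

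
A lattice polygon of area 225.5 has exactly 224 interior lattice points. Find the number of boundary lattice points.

5

Pick's theorem gives A = I + B/2 − 1, so B = 2(A − I + 1) = 2(225.5 − 224 + 1) = 5.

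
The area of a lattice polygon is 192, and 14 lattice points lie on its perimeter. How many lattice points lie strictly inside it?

186

Pick's theorem A = I + B/2 − 1 rearranges to I = A − B/2 + 1 = 192 − 14/2 + 1 = 186.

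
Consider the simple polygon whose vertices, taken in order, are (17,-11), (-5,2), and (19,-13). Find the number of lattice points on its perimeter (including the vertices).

Summing gcd(|Δx|,|Δy|) over the edges gives the boundary count: gcd(22,13) + gcd(24,15) + gcd(2,2) = 1+3+2 = 6.

6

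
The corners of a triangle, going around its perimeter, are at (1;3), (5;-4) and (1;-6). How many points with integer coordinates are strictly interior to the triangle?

Using the shoelace formula, 2A = |(1·(-4) − 5·3) + (5·(-6) − 1·(-4)) + (1·3 − 1·(-6))| = 36, so the area is 18.
Summing gcd(|Δx|,|Δy|) over the edges gives the boundary count: gcd(4,7) + gcd(4,2) + gcd(0,9) = 1+2+9 = 12.
By Pick's theorem A = I + B/2 − 1, so I = 18 − 12/2 + 1 = 13.

13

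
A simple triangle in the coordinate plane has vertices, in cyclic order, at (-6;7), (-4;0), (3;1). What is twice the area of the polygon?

The shoelace formula gives twice the area as |[(-6)·0 − (-4)·7] + [(-4)·1 − 3·0] + [3·7 − (-6)·1]| = 51, so the area is 51/2.

51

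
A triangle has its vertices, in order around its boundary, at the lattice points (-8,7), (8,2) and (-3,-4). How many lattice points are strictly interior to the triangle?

75

Using the shoelace formula, 2A = |((-8)·2 − 8·7) + (8·(-4) − (-3)·2) + ((-3)·7 − (-8)·(-4))| = 151, so the area is 151/2.
Summing gcd(|Δx|,|Δy|) over the edges gives the boundary count: gcd(16,5) + gcd(11,6) + gcd(5,11) = 1+1+1 = 3.
By Pick's theorem A = I + B/2 − 1, so I = 151/2 − 3/2 + 1 = 75.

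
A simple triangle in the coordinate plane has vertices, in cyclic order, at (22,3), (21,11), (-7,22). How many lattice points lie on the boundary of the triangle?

3

Summing gcd(|Δx|,|Δy|) over the edges gives the boundary count: gcd(1,8) + gcd(28,11) + gcd(29,19) = 1+1+1 = 3.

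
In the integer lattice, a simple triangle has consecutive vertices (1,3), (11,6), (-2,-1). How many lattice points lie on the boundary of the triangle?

The number of boundary lattice points is Σ gcd(|Δx|,|Δy|) = gcd(10,3) + gcd(13,7) + gcd(3,4) = 1+1+1 = 3.

3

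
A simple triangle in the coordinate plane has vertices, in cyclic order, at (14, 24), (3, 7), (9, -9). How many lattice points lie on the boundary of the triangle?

Along each edge there are gcd(|Δx|,|Δy|)+1 lattice points, so counting each shared vertex once the boundary has gcd(11,17) + gcd(6,16) + gcd(5,33) = 1+2+1 = 4.

4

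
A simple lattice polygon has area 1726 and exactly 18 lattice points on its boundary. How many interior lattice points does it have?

1718

From Pick's theorem, I = A − B/2 + 1 = 1726 − 18/2 + 1 = 1718.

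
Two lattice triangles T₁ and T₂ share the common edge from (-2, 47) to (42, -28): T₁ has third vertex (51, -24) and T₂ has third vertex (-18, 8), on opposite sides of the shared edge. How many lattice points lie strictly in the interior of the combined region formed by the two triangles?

1877

The union is the simple quadrilateral with vertices (-2, 47), (51, -24), (42, -28), (-18, 8) in order.
By the shoelace formula, twice the signed area is |((-2)·(-24) − 51·47) + (51·(-28) − 42·(-24)) + (42·8 − (-18)·(-28)) + ((-18)·47 − (-2)·8)| = 3767, so the area is 1883.5.
The number of boundary lattice points is Σ gcd(|Δx|,|Δy|) = gcd(53,71) + gcd(9,4) + gcd(60,36) + gcd(16,39) = 1+1+12+1 = 15.
By Pick's theorem I = A − B/2 + 1 = 1883.5 − 15/2 + 1 = 1877.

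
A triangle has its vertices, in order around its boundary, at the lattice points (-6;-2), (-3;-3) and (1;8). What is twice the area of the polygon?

37

Using the shoelace formula, 2A = |[(-6)·(-3) − (-3)·(-2)] + [(-3)·8 − 1·(-3)] + [1·(-2) − (-6)·8]| = 37, so the area is 18.5.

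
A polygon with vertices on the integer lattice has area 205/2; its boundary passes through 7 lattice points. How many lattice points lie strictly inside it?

Pick's theorem A = I + B/2 − 1 rearranges to I = A − B/2 + 1 = 205/2 − 7/2 + 1 = 100.

100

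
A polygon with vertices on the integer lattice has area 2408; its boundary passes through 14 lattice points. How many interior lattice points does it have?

2402

From Pick's theorem, I = A − B/2 + 1 = 2408 − 14/2 + 1 = 2402.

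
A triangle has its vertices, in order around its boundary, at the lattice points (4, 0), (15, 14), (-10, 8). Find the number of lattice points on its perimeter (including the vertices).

4

Along each edge there are gcd(|Δx|,|Δy|)+1 lattice points, so counting each shared vertex once the boundary has gcd(11,14) + gcd(25,6) + gcd(14,8) = 1+1+2 = 4.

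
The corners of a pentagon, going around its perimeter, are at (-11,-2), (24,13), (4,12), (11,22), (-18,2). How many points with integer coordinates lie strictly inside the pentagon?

Using the shoelace formula, 2A = |((-11)·13 − 24·(-2)) + (24·12 − 4·13) + (4·22 − 11·12) + (11·2 − (-18)·22) + ((-18)·(-2) − (-11)·2)| = 573, so the area is 573/2.
Along each edge there are gcd(|Δx|,|Δy|)+1 lattice points, so counting each shared vertex once the boundary has gcd(35,15) + gcd(20,1) + gcd(7,10) + gcd(29,20) + gcd(7,4) = 5+1+1+1+1 = 9.
Pick's theorem gives I = A − B/2 + 1 = 573/2 − 9/2 + 1 = 283.

283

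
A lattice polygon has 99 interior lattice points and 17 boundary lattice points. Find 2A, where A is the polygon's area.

213

By Pick's theorem, A = I + B/2 − 1 = 99 + 17/2 − 1 = 213/2.
Hence 2A = 213.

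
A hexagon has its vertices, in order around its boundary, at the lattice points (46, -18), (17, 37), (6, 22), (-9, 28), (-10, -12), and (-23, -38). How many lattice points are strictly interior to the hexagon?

By the shoelace formula, twice the signed area is |(46·37 − 17·(-18)) + (17·22 − 6·37) + (6·28 − (-9)·22) + ((-9)·(-12) − (-10)·28) + ((-10)·(-38) − (-23)·(-12)) + ((-23)·(-18) − 46·(-38))| = 5180, so the area is 2590.
Summing gcd(|Δx|,|Δy|) over the edges gives the boundary count: gcd(29,55) + gcd(11,15) + gcd(15,6) + gcd(1,40) + gcd(13,26) + gcd(69,20) = 1+1+3+1+13+1 = 20.
By Pick's theorem A = I + B/2 − 1, so I = 2590 − 20/2 + 1 = 2581.

2581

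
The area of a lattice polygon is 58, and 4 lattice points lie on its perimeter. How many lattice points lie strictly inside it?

Pick's theorem A = I + B/2 − 1 rearranges to I = A − B/2 + 1 = 58 − 4/2 + 1 = 57.

57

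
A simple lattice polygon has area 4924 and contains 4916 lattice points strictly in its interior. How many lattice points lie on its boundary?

18

Pick's theorem gives A = I + B/2 − 1, so B = 2(A − I + 1) = 2(4924 − 4916 + 1) = 18.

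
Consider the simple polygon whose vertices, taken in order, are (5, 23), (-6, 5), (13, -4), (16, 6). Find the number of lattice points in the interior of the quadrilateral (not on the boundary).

300

The shoelace formula gives twice the area as |(5·5 − (-6)·23) + ((-6)·(-4) − 13·5) + (13·6 − 16·(-4)) + (16·23 − 5·6)| = 602, so the area is 301.
Summing gcd(|Δx|,|Δy|) over the edges gives the boundary count: gcd(11,18) + gcd(19,9) + gcd(3,10) + gcd(11,17) = 1+1+1+1 = 4.
By Pick's theorem A = I + B/2 − 1, so I = 301 − 4/2 + 1 = 300.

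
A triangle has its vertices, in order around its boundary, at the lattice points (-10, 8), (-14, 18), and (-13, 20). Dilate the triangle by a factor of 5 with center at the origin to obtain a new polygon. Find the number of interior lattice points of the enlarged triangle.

211

Using the shoelace formula, 2A = |[(-10)·18 − (-14)·8] + [(-14)·20 − (-13)·18] + [(-13)·8 − (-10)·20]| = 18, so the area is 9.
The number of boundary lattice points is Σ gcd(|Δx|,|Δy|) = gcd(4,10) + gcd(1,2) + gcd(3,12) = 2+1+3 = 6.
Scaling by 5 multiplies the area by 5² = 25 (so the new area is 225) and multiplies the boundary lattice-point count by 5, giving 30.
By Pick's theorem, the interior count of the dilated polygon is 225 − 30/2 + 1 = 211.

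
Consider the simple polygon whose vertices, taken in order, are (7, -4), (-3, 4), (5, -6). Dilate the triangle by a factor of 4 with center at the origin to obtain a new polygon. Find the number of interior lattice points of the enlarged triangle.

Using the shoelace formula, 2A = |[7·4 − (-3)·(-4)] + [(-3)·(-6) − 5·4] + [5·(-4) − 7·(-6)]| = 36, so the area is 18.
The number of boundary lattice points is Σ gcd(|Δx|,|Δy|) = gcd(10,8) + gcd(8,10) + gcd(2,2) = 2+2+2 = 6.
Scaling by 4 multiplies the area by 4² = 16 (so the new area is 288) and multiplies the boundary lattice-point count by 4, giving 24.
By Pick's theorem, the interior count of the dilated polygon is 288 − 24/2 + 1 = 277.

277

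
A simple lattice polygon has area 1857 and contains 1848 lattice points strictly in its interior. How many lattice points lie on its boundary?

20

Pick's theorem gives A = I + B/2 − 1, so B = 2(A − I + 1) = 2(1857 − 1848 + 1) = 20.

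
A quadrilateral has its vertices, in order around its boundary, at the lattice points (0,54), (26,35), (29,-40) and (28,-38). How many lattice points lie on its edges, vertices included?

Summing gcd(|Δx|,|Δy|) over the edges gives the boundary count: gcd(26,19) + gcd(3,75) + gcd(1,2) + gcd(28,92) = 1+3+1+4 = 9.

9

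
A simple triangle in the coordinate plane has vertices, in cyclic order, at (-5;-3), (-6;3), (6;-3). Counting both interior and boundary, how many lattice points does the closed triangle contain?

Using the shoelace formula, 2A = |((-5)·3 − (-6)·(-3)) + ((-6)·(-3) − 6·3) + (6·(-3) − (-5)·(-3))| = 66, so the area is 33.
Along each edge there are gcd(|Δx|,|Δy|)+1 lattice points, so counting each shared vertex once the boundary has gcd(1,6) + gcd(12,6) + gcd(11,0) = 1+6+11 = 18.
Pick's theorem gives I = A − B/2 + 1 = 33 − 18/2 + 1 = 25, so the closed region contains I + B = 25 + 18 = 43 lattice points.

43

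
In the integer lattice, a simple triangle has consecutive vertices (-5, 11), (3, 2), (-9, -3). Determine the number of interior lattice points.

73

Using the shoelace formula, 2A = |[(-5)·2 − 3·11] + [3·(-3) − (-9)·2] + [(-9)·11 − (-5)·(-3)]| = 148, so the area is 74.
Summing gcd(|Δx|,|Δy|) over the edges gives the boundary count: gcd(8,9) + gcd(12,5) + gcd(4,14) = 1+1+2 = 4.
By Pick's theorem A = I + B/2 − 1, so I = 74 − 4/2 + 1 = 73.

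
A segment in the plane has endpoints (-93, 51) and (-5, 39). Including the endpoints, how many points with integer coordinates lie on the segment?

The number of lattice points on a segment between lattice points is gcd(|Δx|,|Δy|) + 1 = gcd(88,12) + 1 = 4 + 1 = 5.

5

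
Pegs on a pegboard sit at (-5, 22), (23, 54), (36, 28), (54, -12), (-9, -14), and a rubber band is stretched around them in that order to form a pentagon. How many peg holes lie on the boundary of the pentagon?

Along each edge there are gcd(|Δx|,|Δy|)+1 lattice points, so counting each shared vertex once the boundary has gcd(28,32) + gcd(13,26) + gcd(18,40) + gcd(63,2) + gcd(4,36) = 4+13+2+1+4 = 24.

24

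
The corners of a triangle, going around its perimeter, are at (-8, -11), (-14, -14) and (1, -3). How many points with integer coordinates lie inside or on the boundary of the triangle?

By the shoelace formula, twice the signed area is |[(-8)·(-14) − (-14)·(-11)] + [(-14)·(-3) − 1·(-14)] + [1·(-11) − (-8)·(-3)]| = 21, so the area is 10.5.
Along each edge there are gcd(|Δx|,|Δy|)+1 lattice points, so counting each shared vertex once the boundary has gcd(6,3) + gcd(15,11) + gcd(9,8) = 3+1+1 = 5.
Pick's theorem gives I = A − B/2 + 1 = 10.5 − 5/2 + 1 = 9, so the closed region contains I + B = 9 + 5 = 14 lattice points.

14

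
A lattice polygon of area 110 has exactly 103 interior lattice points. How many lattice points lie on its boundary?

16

Pick's theorem gives A = I + B/2 − 1, so B = 2(A − I + 1) = 2(110 − 103 + 1) = 16.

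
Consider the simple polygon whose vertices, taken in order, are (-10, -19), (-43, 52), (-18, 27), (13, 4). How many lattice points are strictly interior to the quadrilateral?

1072

By the shoelace formula, twice the signed area is |[(-10)·52 − (-43)·(-19)] + [(-43)·27 − (-18)·52] + [(-18)·4 − 13·27] + [13·(-19) − (-10)·4]| = 2192, so the area is 1096.
The number of boundary lattice points is Σ gcd(|Δx|,|Δy|) = gcd(33,71) + gcd(25,25) + gcd(31,23) + gcd(23,23) = 1+25+1+23 = 50.
By Pick's theorem A = I + B/2 − 1, so I = 1096 − 50/2 + 1 = 1072.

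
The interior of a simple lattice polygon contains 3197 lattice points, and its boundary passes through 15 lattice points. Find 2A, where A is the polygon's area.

6407

By Pick's theorem, A = I + B/2 − 1 = 3197 + 15/2 − 1 = 6407/2.
Hence 2A = 6407.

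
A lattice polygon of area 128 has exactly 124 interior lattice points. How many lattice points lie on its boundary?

10

Pick's theorem gives A = I + B/2 − 1, so B = 2(A − I + 1) = 2(128 − 124 + 1) = 10.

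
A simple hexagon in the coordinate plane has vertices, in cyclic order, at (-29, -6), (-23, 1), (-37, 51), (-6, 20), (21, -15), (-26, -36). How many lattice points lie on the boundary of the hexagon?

Summing gcd(|Δx|,|Δy|) over the edges gives the boundary count: gcd(6,7) + gcd(14,50) + gcd(31,31) + gcd(27,35) + gcd(47,21) + gcd(3,30) = 1+2+31+1+1+3 = 39.

39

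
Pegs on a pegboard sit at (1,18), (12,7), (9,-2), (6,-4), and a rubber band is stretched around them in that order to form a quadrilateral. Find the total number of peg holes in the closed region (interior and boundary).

Using the shoelace formula, 2A = |[1·7 − 12·18] + [12·(-2) − 9·7] + [9·(-4) − 6·(-2)] + [6·18 − 1·(-4)]| = 208, so the area is 104.
Summing gcd(|Δx|,|Δy|) over the edges gives the boundary count: gcd(11,11) + gcd(3,9) + gcd(3,2) + gcd(5,22) = 11+3+1+1 = 16.
Pick's theorem gives I = A − B/2 + 1 = 104 − 16/2 + 1 = 97, so the closed region contains I + B = 97 + 16 = 113 lattice points.

113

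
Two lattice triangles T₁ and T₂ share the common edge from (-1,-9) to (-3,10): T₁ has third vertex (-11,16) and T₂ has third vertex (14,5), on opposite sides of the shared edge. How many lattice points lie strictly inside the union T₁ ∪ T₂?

223

The union is the simple quadrilateral with vertices (-1,-9), (-11,16), (-3,10), (14,5) in order.
Using the shoelace formula, 2A = |((-1)·16 − (-11)·(-9)) + ((-11)·10 − (-3)·16) + ((-3)·5 − 14·10) + (14·(-9) − (-1)·5)| = 453, so the area is 226.5.
The number of boundary lattice points is Σ gcd(|Δx|,|Δy|) = gcd(10,25) + gcd(8,6) + gcd(17,5) + gcd(15,14) = 5+2+1+1 = 9.
By Pick's theorem I = A − B/2 + 1 = 226.5 − 9/2 + 1 = 223.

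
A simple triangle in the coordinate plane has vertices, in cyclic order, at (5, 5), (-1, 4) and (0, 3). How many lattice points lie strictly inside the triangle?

3

The shoelace formula gives twice the area as |[5·4 − (-1)·5] + [(-1)·3 − 0·4] + [0·5 − 5·3]| = 7, so the area is 7/2.
The number of boundary lattice points is Σ gcd(|Δx|,|Δy|) = gcd(6,1) + gcd(1,1) + gcd(5,2) = 1+1+1 = 3.
By Pick's theorem A = I + B/2 − 1, so I = 7/2 − 3/2 + 1 = 3.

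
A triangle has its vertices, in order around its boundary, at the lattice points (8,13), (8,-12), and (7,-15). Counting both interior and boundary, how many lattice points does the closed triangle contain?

27

Using the shoelace formula, 2A = |[8·(-12) − 8·13] + [8·(-15) − 7·(-12)] + [7·13 − 8·(-15)]| = 25, so the area is 25/2.
Along each edge there are gcd(|Δx|,|Δy|)+1 lattice points, so counting each shared vertex once the boundary has gcd(0,25) + gcd(1,3) + gcd(1,28) = 25+1+1 = 27.
Pick's theorem gives I = A − B/2 + 1 = 25/2 − 27/2 + 1 = 0, so the closed region contains I + B = 0 + 27 = 27 lattice points.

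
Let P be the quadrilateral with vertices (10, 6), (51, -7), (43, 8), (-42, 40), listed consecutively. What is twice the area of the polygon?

Using the shoelace formula, 2A = |(10·(-7) − 51·6) + (51·8 − 43·(-7)) + (43·40 − (-42)·8) + ((-42)·6 − 10·40)| = 1737, so the area is 1737/2.

1737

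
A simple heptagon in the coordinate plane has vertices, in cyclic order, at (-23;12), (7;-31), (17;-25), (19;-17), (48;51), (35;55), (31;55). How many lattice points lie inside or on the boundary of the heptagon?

2839

The shoelace formula gives twice the area as |[(-23)·(-31) − 7·12] + [7·(-25) − 17·(-31)] + [17·(-17) − 19·(-25)] + [19·51 − 48·(-17)] + [48·55 − 35·51] + [35·55 − 31·55] + [31·12 − (-23)·55]| = 5664, so the area is 2832.
Along each edge there are gcd(|Δx|,|Δy|)+1 lattice points, so counting each shared vertex once the boundary has gcd(30,43) + gcd(10,6) + gcd(2,8) + gcd(29,68) + gcd(13,4) + gcd(4,0) + gcd(54,43) = 1+2+2+1+1+4+1 = 12.
Pick's theorem gives I = A − B/2 + 1 = 2832 − 12/2 + 1 = 2827, so the closed region contains I + B = 2827 + 12 = 2839 lattice points.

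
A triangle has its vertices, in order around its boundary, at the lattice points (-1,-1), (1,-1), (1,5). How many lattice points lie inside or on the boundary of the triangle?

12

Using the shoelace formula, 2A = |[(-1)·(-1) − 1·(-1)] + [1·5 − 1·(-1)] + [1·(-1) − (-1)·5]| = 12, so the area is 6.
Along each edge there are gcd(|Δx|,|Δy|)+1 lattice points, so counting each shared vertex once the boundary has gcd(2,0) + gcd(0,6) + gcd(2,6) = 2+6+2 = 10.
Pick's theorem gives I = A − B/2 + 1 = 6 − 10/2 + 1 = 2, so the closed region contains I + B = 2 + 10 = 12 lattice points.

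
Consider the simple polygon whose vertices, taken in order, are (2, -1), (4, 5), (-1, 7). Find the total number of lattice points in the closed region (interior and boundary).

By the shoelace formula, twice the signed area is |[2·5 − 4·(-1)] + [4·7 − (-1)·5] + [(-1)·(-1) − 2·7]| = 34, so the area is 17.
Along each edge there are gcd(|Δx|,|Δy|)+1 lattice points, so counting each shared vertex once the boundary has gcd(2,6) + gcd(5,2) + gcd(3,8) = 2+1+1 = 4.
Pick's theorem gives I = A − B/2 + 1 = 17 − 4/2 + 1 = 16, so the closed region contains I + B = 16 + 4 = 20 lattice points.

20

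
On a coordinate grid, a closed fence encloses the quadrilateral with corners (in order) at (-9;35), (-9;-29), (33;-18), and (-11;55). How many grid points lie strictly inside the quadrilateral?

1678

The shoelace formula gives twice the area as |[(-9)·(-29) − (-9)·35] + [(-9)·(-18) − 33·(-29)] + [33·55 − (-11)·(-18)] + [(-11)·35 − (-9)·55]| = 3422, so the area is 1711.
Summing gcd(|Δx|,|Δy|) over the edges gives the boundary count: gcd(0,64) + gcd(42,11) + gcd(44,73) + gcd(2,20) = 64+1+1+2 = 68.
Pick's theorem gives I = A − B/2 + 1 = 1711 − 68/2 + 1 = 1678.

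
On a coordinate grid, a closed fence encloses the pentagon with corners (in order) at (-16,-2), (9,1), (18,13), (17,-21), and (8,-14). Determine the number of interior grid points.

396

By the shoelace formula, twice the signed area is |((-16)·1 − 9·(-2)) + (9·13 − 18·1) + (18·(-21) − 17·13) + (17·(-14) − 8·(-21)) + (8·(-2) − (-16)·(-14))| = 808, so the area is 404.
The number of boundary lattice points is Σ gcd(|Δx|,|Δy|) = gcd(25,3) + gcd(9,12) + gcd(1,34) + gcd(9,7) + gcd(24,12) = 1+3+1+1+12 = 18.
Pick's theorem gives I = A − B/2 + 1 = 404 − 18/2 + 1 = 396.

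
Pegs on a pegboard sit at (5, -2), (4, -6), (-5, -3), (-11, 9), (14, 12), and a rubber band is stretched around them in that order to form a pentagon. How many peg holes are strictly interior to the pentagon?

By the shoelace formula, twice the signed area is |[5·(-6) − 4·(-2)] + [4·(-3) − (-5)·(-6)] + [(-5)·9 − (-11)·(-3)] + [(-11)·12 − 14·9] + [14·(-2) − 5·12]| = 488, so the area is 244.
The number of boundary lattice points is Σ gcd(|Δx|,|Δy|) = gcd(1,4) + gcd(9,3) + gcd(6,12) + gcd(25,3) + gcd(9,14) = 1+3+6+1+1 = 12.
By Pick's theorem A = I + B/2 − 1, so I = 244 − 12/2 + 1 = 239.

239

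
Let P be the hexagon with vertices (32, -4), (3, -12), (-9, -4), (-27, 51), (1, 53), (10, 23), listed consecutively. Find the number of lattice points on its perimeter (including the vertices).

12

Along each edge there are gcd(|Δx|,|Δy|)+1 lattice points, so counting each shared vertex once the boundary has gcd(29,8) + gcd(12,8) + gcd(18,55) + gcd(28,2) + gcd(9,30) + gcd(22,27) = 1+4+1+2+3+1 = 12.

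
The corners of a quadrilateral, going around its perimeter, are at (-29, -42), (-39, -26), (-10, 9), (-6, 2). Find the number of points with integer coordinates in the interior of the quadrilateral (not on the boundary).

574

The shoelace formula gives twice the area as |[(-29)·(-26) − (-39)·(-42)] + [(-39)·9 − (-10)·(-26)] + [(-10)·2 − (-6)·9] + [(-6)·(-42) − (-29)·2]| = 1151, so the area is 575.5.
Along each edge there are gcd(|Δx|,|Δy|)+1 lattice points, so counting each shared vertex once the boundary has gcd(10,16) + gcd(29,35) + gcd(4,7) + gcd(23,44) = 2+1+1+1 = 5.
By Pick's theorem A = I + B/2 − 1, so I = 575.5 − 5/2 + 1 = 574.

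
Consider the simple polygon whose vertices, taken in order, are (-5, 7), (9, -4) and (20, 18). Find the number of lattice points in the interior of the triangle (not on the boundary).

Using the shoelace formula, 2A = |((-5)·(-4) − 9·7) + (9·18 − 20·(-4)) + (20·7 − (-5)·18)| = 429, so the area is 429/2.
Along each edge there are gcd(|Δx|,|Δy|)+1 lattice points, so counting each shared vertex once the boundary has gcd(14,11) + gcd(11,22) + gcd(25,11) = 1+11+1 = 13.
Pick's theorem gives I = A − B/2 + 1 = 429/2 − 13/2 + 1 = 209.

209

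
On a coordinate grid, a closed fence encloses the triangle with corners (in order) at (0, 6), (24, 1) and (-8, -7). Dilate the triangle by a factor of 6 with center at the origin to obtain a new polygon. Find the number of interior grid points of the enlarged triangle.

Using the shoelace formula, 2A = |[0·1 − 24·6] + [24·(-7) − (-8)·1] + [(-8)·6 − 0·(-7)]| = 352, so the area is 176.
Along each edge there are gcd(|Δx|,|Δy|)+1 lattice points, so counting each shared vertex once the boundary has gcd(24,5) + gcd(32,8) + gcd(8,13) = 1+8+1 = 10.
Scaling by 6 multiplies the area by 6² = 36 (so the new area is 6336) and multiplies the boundary lattice-point count by 6, giving 60.
By Pick's theorem, the interior count of the dilated polygon is 6336 − 60/2 + 1 = 6307.

6307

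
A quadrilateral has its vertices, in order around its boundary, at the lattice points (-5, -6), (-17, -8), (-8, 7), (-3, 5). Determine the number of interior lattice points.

By the shoelace formula, twice the signed area is |[(-5)·(-8) − (-17)·(-6)] + [(-17)·7 − (-8)·(-8)] + [(-8)·5 − (-3)·7] + [(-3)·(-6) − (-5)·5]| = 221, so the area is 221/2.
The number of boundary lattice points is Σ gcd(|Δx|,|Δy|) = gcd(12,2) + gcd(9,15) + gcd(5,2) + gcd(2,11) = 2+3+1+1 = 7.
Pick's theorem gives I = A − B/2 + 1 = 221/2 − 7/2 + 1 = 108.

108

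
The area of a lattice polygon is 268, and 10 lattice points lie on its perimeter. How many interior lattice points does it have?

Pick's theorem A = I + B/2 − 1 rearranges to I = A − B/2 + 1 = 268 − 10/2 + 1 = 264.

264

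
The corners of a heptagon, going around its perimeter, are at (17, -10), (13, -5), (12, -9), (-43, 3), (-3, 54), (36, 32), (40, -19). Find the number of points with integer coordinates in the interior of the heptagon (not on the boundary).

3376

The shoelace formula gives twice the area as |[17·(-5) − 13·(-10)] + [13·(-9) − 12·(-5)] + [12·3 − (-43)·(-9)] + [(-43)·54 − (-3)·3] + [(-3)·32 − 36·54] + [36·(-19) − 40·32] + [40·(-10) − 17·(-19)]| = 6757, so the area is 6757/2.
Along each edge there are gcd(|Δx|,|Δy|)+1 lattice points, so counting each shared vertex once the boundary has gcd(4,5) + gcd(1,4) + gcd(55,12) + gcd(40,51) + gcd(39,22) + gcd(4,51) + gcd(23,9) = 1+1+1+1+1+1+1 = 7.
Pick's theorem gives I = A − B/2 + 1 = 6757/2 − 7/2 + 1 = 3376.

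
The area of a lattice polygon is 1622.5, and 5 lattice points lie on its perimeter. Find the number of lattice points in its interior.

1621

Pick's theorem A = I + B/2 − 1 rearranges to I = A − B/2 + 1 = 1622.5 − 5/2 + 1 = 1621.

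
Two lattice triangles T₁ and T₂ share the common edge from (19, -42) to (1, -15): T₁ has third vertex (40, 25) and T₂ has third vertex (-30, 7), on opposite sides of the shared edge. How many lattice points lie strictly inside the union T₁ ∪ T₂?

1082

The union is the simple quadrilateral with vertices (19, -42), (40, 25), (1, -15), (-30, 7) in order.
Using the shoelace formula, 2A = |[19·25 − 40·(-42)] + [40·(-15) − 1·25] + [1·7 − (-30)·(-15)] + [(-30)·(-42) − 19·7]| = 2214, so the area is 1107.
Summing gcd(|Δx|,|Δy|) over the edges gives the boundary count: gcd(21,67) + gcd(39,40) + gcd(31,22) + gcd(49,49) = 1+1+1+49 = 52.
By Pick's theorem I = A − B/2 + 1 = 1107 − 52/2 + 1 = 1082.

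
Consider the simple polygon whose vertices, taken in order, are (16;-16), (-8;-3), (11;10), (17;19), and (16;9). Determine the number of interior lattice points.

The shoelace formula gives twice the area as |[16·(-3) − (-8)·(-16)] + [(-8)·10 − 11·(-3)] + [11·19 − 17·10] + [17·9 − 16·19] + [16·(-16) − 16·9]| = 735, so the area is 367.5.
Summing gcd(|Δx|,|Δy|) over the edges gives the boundary count: gcd(24,13) + gcd(19,13) + gcd(6,9) + gcd(1,10) + gcd(0,25) = 1+1+3+1+25 = 31.
Pick's theorem gives I = A − B/2 + 1 = 367.5 − 31/2 + 1 = 353.

353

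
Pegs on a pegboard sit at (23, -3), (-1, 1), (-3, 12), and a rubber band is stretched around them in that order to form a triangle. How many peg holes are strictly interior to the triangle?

126

By the shoelace formula, twice the signed area is |(23·1 − (-1)·(-3)) + ((-1)·12 − (-3)·1) + ((-3)·(-3) − 23·12)| = 256, so the area is 128.
The number of boundary lattice points is Σ gcd(|Δx|,|Δy|) = gcd(24,4) + gcd(2,11) + gcd(26,15) = 4+1+1 = 6.
Pick's theorem gives I = A − B/2 + 1 = 128 − 6/2 + 1 = 126.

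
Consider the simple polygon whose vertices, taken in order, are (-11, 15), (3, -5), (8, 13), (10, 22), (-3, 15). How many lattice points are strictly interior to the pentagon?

230

By the shoelace formula, twice the signed area is |((-11)·(-5) − 3·15) + (3·13 − 8·(-5)) + (8·22 − 10·13) + (10·15 − (-3)·22) + ((-3)·15 − (-11)·15)| = 471, so the area is 235.5.
Summing gcd(|Δx|,|Δy|) over the edges gives the boundary count: gcd(14,20) + gcd(5,18) + gcd(2,9) + gcd(13,7) + gcd(8,0) = 2+1+1+1+8 = 13.
Pick's theorem gives I = A − B/2 + 1 = 235.5 − 13/2 + 1 = 230.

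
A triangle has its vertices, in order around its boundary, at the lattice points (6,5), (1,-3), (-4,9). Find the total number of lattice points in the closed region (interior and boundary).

53

By the shoelace formula, twice the signed area is |[6·(-3) − 1·5] + [1·9 − (-4)·(-3)] + [(-4)·5 − 6·9]| = 100, so the area is 50.
Along each edge there are gcd(|Δx|,|Δy|)+1 lattice points, so counting each shared vertex once the boundary has gcd(5,8) + gcd(5,12) + gcd(10,4) = 1+1+2 = 4.
Pick's theorem gives I = A − B/2 + 1 = 50 − 4/2 + 1 = 49, so the closed region contains I + B = 49 + 4 = 53 lattice points.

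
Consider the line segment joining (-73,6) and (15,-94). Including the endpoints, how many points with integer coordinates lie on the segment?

The number of lattice points on a segment between lattice points is gcd(|Δx|,|Δy|) + 1 = gcd(88,100) + 1 = 4 + 1 = 5.

5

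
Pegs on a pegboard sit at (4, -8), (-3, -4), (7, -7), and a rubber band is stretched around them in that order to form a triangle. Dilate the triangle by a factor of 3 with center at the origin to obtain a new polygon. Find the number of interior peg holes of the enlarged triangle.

Using the shoelace formula, 2A = |[4·(-4) − (-3)·(-8)] + [(-3)·(-7) − 7·(-4)] + [7·(-8) − 4·(-7)]| = 19, so the area is 19/2.
Along each edge there are gcd(|Δx|,|Δy|)+1 lattice points, so counting each shared vertex once the boundary has gcd(7,4) + gcd(10,3) + gcd(3,1) = 1+1+1 = 3.
Scaling by 3 multiplies the area by 3² = 9 (so the new area is 171/2) and multiplies the boundary lattice-point count by 3, giving 9.
By Pick's theorem, the interior count of the dilated polygon is 171/2 − 9/2 + 1 = 82.

82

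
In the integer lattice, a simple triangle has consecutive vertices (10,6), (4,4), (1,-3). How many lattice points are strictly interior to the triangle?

13

By the shoelace formula, twice the signed area is |(10·4 − 4·6) + (4·(-3) − 1·4) + (1·6 − 10·(-3))| = 36, so the area is 18.
Summing gcd(|Δx|,|Δy|) over the edges gives the boundary count: gcd(6,2) + gcd(3,7) + gcd(9,9) = 2+1+9 = 12.
By Pick's theorem A = I + B/2 − 1, so I = 18 − 12/2 + 1 = 13.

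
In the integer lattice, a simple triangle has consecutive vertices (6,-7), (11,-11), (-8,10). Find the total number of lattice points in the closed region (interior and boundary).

17

By the shoelace formula, twice the signed area is |[6·(-11) − 11·(-7)] + [11·10 − (-8)·(-11)] + [(-8)·(-7) − 6·10]| = 29, so the area is 14.5.
The number of boundary lattice points is Σ gcd(|Δx|,|Δy|) = gcd(5,4) + gcd(19,21) + gcd(14,17) = 1+1+1 = 3.
Pick's theorem gives I = A − B/2 + 1 = 14.5 − 3/2 + 1 = 14, so the closed region contains I + B = 14 + 3 = 17 lattice points.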